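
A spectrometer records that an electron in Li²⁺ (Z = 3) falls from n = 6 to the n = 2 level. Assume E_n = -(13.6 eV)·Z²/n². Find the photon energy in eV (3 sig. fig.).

27.2 eV

The Bohr energies scale as Z², so for Z = 3: E_n = −122.4/n² eV.
E_6 = −122.4/36 = −3.400 eV and E_2 = −122.4/4 = −30.60 eV.
The photon energy is |E_6 − E_2| = 27.2 eV.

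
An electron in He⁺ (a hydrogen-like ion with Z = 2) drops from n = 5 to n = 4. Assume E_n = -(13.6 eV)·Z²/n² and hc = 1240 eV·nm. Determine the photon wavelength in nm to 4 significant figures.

1013 nm

For Z = 2 the level energies scale as Z², so the effective Rydberg energy is 13.6 × 4 = 54.40 eV.
ΔE = 54.40 × (1/4² − 1/5²) = 54.40 × 0.02250 = 1.224 eV.
λ = hc/ΔE = 1240 / 1.224 = 1013 nm.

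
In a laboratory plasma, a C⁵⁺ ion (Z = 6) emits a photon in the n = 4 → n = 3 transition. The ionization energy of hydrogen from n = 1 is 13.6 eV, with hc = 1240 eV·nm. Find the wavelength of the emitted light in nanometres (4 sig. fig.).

For Z = 6 the level energies scale as Z², so the effective Rydberg energy is 13.6 × 36 = 489.6 eV.
ΔE = 489.6 × (1/3² − 1/4²) = 489.6 × 0.04861 = 23.80 eV.
λ = hc/ΔE = 1240 / 23.80 = 52.10 nm.

52.10 nm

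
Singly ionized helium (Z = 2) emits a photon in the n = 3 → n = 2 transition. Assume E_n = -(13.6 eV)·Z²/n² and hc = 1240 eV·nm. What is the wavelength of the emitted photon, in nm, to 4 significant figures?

164.1 nm

For Z = 2 the level energies scale as Z², so the effective Rydberg energy is 13.6 × 4 = 54.40 eV.
ΔE = 54.40 × (1/2² − 1/3²) = 54.40 × 0.1389 = 7.556 eV.
λ = hc/ΔE = 1240 / 7.556 = 164.1 nm.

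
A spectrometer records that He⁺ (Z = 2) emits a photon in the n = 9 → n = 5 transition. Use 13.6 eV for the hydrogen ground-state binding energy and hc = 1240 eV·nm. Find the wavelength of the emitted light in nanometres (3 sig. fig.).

824 nm

For Z = 2 the level energies scale as Z², so the effective Rydberg energy is 13.6 × 4 = 54.40 eV.
ΔE = 54.40 × (1/5² − 1/9²) = 54.40 × 0.02765 = 1.504 eV.
λ = hc/ΔE = 1240 / 1.504 = 824 nm.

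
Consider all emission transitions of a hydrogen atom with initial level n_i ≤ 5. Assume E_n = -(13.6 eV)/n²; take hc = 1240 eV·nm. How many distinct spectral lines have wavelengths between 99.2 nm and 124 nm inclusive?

2

Enumerate all n_i → n_f pairs with 1 ≤ n_f < n_i ≤ 5 and compute λ = 1240 / [13.6·1·(1/n_f² − 1/n_i²)].
Lines falling in [99.2, 124] nm: 3→1 (102.6 nm), 2→1 (121.6 nm).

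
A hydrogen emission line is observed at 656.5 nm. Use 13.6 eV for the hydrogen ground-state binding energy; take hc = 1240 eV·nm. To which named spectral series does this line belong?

ΔE = 1240/656.5 = 1.889 eV.
This matches 13.6 × (1/2² − 1/3²), so n_f = 2: the Balmer series.

Balmer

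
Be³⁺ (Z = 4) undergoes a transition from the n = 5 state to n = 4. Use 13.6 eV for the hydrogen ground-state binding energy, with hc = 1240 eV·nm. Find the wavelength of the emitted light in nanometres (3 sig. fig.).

253 nm

For Z = 4 the level energies scale as Z², so the effective Rydberg energy is 13.6 × 16 = 217.6 eV.
ΔE = 217.6 × (1/4² − 1/5²) = 217.6 × 0.02250 = 4.896 eV.
λ = hc/ΔE = 1240 / 4.896 = 253 nm.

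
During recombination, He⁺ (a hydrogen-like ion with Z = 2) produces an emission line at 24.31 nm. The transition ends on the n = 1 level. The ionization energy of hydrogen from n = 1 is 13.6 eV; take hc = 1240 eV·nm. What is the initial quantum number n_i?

The photon energy is ΔE = hc/λ = 1240 / 24.31 = 51.01 eV.
With Z = 2, ΔE = 54.40 × (1/n_f² − 1/n_i²), so 1/n_f² − 1/n_i² = 0.9376.
With n_f = 1: 1/n_i² = 1/1 − 0.9376 = 0.06236, so n_i ≈ 4.00.

n_i = 4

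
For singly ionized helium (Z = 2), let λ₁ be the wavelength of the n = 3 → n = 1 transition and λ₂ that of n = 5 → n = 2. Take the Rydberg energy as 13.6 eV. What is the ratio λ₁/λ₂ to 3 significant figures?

0.236

λ ∝ 1/ΔE ∝ 1/(1/n_f² − 1/n_i²), and the Z² and hc factors cancel in the ratio.
λ₁/λ₂ = (1/2² − 1/5²)/(1/1² − 1/3²) = 0.2100/0.8889 = 0.236.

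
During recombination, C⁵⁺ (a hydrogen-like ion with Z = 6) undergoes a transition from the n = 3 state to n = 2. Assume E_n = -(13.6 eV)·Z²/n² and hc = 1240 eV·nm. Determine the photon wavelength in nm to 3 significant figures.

18.2 nm

For Z = 6 the level energies scale as Z², so the effective Rydberg energy is 13.6 × 36 = 489.6 eV.
ΔE = 489.6 × (1/2² − 1/3²) = 489.6 × 0.1389 = 68.00 eV.
λ = hc/ΔE = 1240 / 68.00 = 18.2 nm.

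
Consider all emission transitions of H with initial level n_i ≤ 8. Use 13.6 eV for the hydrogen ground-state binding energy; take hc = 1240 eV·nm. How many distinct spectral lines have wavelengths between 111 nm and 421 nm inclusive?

Enumerate all n_i → n_f pairs with 1 ≤ n_f < n_i ≤ 8 and compute λ = 1240 / [13.6·1·(1/n_f² − 1/n_i²)].
Lines falling in [111, 421] nm: 2→1 (121.6 nm), 8→2 (389.0 nm), 7→2 (397.1 nm), 6→2 (410.3 nm).

4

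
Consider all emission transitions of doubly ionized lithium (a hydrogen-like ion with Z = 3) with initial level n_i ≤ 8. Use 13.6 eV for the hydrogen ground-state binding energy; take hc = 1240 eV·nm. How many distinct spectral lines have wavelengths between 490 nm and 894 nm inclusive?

Enumerate all n_i → n_f pairs with 1 ≤ n_f < n_i ≤ 8 and compute λ = 1240 / [13.6·9·(1/n_f² − 1/n_i²)].
Lines falling in [490, 894] nm: 7→5 (517.1 nm), 6→5 (828.9 nm), 8→6 (833.6 nm).

3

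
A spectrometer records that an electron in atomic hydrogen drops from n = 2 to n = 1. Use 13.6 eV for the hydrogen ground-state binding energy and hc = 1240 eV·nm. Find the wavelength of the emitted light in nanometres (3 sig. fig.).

122 nm

ΔE = 13.60 × (1/1² − 1/2²) = 13.60 × 0.7500 = 10.20 eV.
λ = hc/ΔE = 1240 / 10.20 = 122 nm.
This line belongs to the Lyman series.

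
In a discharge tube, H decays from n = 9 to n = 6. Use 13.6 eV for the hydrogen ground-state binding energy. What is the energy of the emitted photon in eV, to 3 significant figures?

0.210 eV

E_9 = −13.60/81 = −0.1679 eV and E_6 = −13.60/36 = −0.3778 eV.
The photon energy is |E_9 − E_6| = 0.210 eV.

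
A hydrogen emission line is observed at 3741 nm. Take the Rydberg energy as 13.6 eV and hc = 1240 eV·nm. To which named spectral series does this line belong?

ΔE = 1240/3741 = 0.3315 eV.
This matches 13.6 × (1/5² − 1/8²), so n_f = 5: the Pfund series.

Pfund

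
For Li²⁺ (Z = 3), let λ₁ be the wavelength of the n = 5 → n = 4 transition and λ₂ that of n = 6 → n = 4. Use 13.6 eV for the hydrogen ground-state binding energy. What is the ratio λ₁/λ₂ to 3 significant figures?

λ ∝ 1/ΔE ∝ 1/(1/n_f² − 1/n_i²), and the Z² and hc factors cancel in the ratio.
λ₁/λ₂ = (1/4² − 1/6²)/(1/4² − 1/5²) = 0.03472/0.02250 = 1.54.

1.54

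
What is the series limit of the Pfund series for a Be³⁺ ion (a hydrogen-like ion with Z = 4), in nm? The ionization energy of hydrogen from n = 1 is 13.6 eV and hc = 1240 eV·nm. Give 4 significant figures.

The Pfund series has lower level n_f = 5; the series limit corresponds to n_i → ∞.
ΔE_max = 13.6 × 16 / 5² = 8.704 eV.
λ_min = 1240 / 8.704 = 142.5 nm.

142.5 nm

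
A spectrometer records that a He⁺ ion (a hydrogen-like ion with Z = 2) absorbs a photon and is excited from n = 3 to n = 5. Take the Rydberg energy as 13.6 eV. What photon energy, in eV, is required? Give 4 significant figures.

3.868 eV

The Bohr energies scale as Z², so for Z = 2: E_n = −54.40/n² eV.
E_5 = −54.40/25 = −2.176 eV and E_3 = −54.40/9 = −6.044 eV.
The photon energy is |E_5 − E_3| = 3.868 eV.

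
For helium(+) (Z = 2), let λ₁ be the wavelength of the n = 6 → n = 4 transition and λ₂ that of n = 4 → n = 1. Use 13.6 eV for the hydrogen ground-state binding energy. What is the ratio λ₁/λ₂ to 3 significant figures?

27.0

λ ∝ 1/ΔE ∝ 1/(1/n_f² − 1/n_i²), and the Z² and hc factors cancel in the ratio.
λ₁/λ₂ = (1/1² − 1/4²)/(1/4² − 1/6²) = 0.9375/0.03472 = 27.0.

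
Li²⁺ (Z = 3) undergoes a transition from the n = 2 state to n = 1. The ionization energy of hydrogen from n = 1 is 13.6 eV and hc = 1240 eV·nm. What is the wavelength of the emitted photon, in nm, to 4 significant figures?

For Z = 3 the level energies scale as Z², so the effective Rydberg energy is 13.6 × 9 = 122.4 eV.
ΔE = 122.4 × (1/1² − 1/2²) = 122.4 × 0.7500 = 91.80 eV.
λ = hc/ΔE = 1240 / 91.80 = 13.51 nm.

13.51 nm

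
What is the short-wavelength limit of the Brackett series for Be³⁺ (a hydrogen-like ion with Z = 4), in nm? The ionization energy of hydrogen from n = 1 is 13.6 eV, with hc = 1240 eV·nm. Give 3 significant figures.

The Brackett series has lower level n_f = 4; the series limit corresponds to n_i → ∞.
ΔE_max = 13.6 × 16 / 4² = 13.60 eV.
λ_min = 1240 / 13.60 = 91.2 nm.

91.2 nm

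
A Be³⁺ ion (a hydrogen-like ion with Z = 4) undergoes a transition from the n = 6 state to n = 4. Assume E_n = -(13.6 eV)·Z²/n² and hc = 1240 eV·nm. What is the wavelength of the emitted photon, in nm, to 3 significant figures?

164 nm

For Z = 4 the level energies scale as Z², so the effective Rydberg energy is 13.6 × 16 = 217.6 eV.
ΔE = 217.6 × (1/4² − 1/6²) = 217.6 × 0.03472 = 7.556 eV.
λ = hc/ΔE = 1240 / 7.556 = 164 nm.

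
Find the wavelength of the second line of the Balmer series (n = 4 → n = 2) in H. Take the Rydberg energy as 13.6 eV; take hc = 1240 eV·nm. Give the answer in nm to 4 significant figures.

486.3 nm

The Balmer series terminates on n_f = 2; the second line has n_i = 2+2 = 4.
ΔE = 13.60 × (1/2² − 1/4²) = 2.550 eV.
λ = 1240 / 2.550 = 486.3 nm.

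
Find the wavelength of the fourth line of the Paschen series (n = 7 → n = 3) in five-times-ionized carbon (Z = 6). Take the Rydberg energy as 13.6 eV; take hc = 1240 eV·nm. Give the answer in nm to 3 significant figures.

27.9 nm

The Paschen series terminates on n_f = 3; the fourth line has n_i = 3+4 = 7.
ΔE = 489.6 × (1/3² − 1/7²) = 44.41 eV.
λ = 1240 / 44.41 = 27.9 nm.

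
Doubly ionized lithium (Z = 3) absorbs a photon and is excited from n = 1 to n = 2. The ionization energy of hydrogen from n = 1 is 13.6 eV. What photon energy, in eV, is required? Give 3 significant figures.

91.8 eV

The Bohr energies scale as Z², so for Z = 3: E_n = −122.4/n² eV.
E_2 = −122.4/4 = −30.60 eV and E_1 = −122.4/1 = −122.4 eV.
The photon energy is |E_2 − E_1| = 91.8 eV.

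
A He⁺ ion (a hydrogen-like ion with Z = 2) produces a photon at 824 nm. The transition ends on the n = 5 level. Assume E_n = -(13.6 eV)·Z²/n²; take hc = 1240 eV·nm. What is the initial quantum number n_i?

n_i = 9

The photon energy is ΔE = hc/λ = 1240 / 824 = 1.505 eV.
With Z = 2, ΔE = 54.40 × (1/n_f² − 1/n_i²), so 1/n_f² − 1/n_i² = 0.02766.
With n_f = 5: 1/n_i² = 1/25 − 0.02766 = 0.01234, so n_i ≈ 9.00.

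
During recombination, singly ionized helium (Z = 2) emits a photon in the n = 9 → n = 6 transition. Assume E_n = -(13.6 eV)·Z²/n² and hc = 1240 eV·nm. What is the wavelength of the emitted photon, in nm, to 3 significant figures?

For Z = 2 the level energies scale as Z², so the effective Rydberg energy is 13.6 × 4 = 54.40 eV.
ΔE = 54.40 × (1/6² − 1/9²) = 54.40 × 0.01543 = 0.8395 eV.
λ = hc/ΔE = 1240 / 0.8395 = 1480 nm.

1480 nm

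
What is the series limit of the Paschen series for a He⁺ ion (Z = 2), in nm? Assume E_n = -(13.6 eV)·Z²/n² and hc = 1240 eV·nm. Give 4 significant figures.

The Paschen series has lower level n_f = 3; the series limit corresponds to n_i → ∞.
ΔE_max = 13.6 × 4 / 3² = 6.044 eV.
λ_min = 1240 / 6.044 = 205.1 nm.

205.1 nm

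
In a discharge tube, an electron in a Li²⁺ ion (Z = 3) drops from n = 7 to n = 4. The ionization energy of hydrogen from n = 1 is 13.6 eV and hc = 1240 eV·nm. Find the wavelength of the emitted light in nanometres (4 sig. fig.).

240.7 nm

For Z = 3 the level energies scale as Z², so the effective Rydberg energy is 13.6 × 9 = 122.4 eV.
ΔE = 122.4 × (1/4² − 1/7²) = 122.4 × 0.04209 = 5.152 eV.
λ = hc/ΔE = 1240 / 5.152 = 240.7 nm.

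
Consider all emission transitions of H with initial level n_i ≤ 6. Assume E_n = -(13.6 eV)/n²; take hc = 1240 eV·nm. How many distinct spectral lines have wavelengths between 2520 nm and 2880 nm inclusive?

Enumerate all n_i → n_f pairs with 1 ≤ n_f < n_i ≤ 6 and compute λ = 1240 / [13.6·1·(1/n_f² − 1/n_i²)].
Lines falling in [2520, 2880] nm: 6→4 (2626 nm).

1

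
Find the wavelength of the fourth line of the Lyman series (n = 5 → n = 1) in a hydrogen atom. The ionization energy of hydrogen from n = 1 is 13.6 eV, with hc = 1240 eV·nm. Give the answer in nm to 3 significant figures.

95.0 nm

The Lyman series terminates on n_f = 1; the fourth line has n_i = 1+4 = 5.
ΔE = 13.60 × (1/1² − 1/5²) = 13.06 eV.
λ = 1240 / 13.06 = 95.0 nm.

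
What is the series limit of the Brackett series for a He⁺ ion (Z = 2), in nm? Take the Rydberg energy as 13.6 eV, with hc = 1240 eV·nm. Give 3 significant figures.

365 nm

The Brackett series has lower level n_f = 4; the series limit corresponds to n_i → ∞.
ΔE_max = 13.6 × 4 / 4² = 3.400 eV.
λ_min = 1240 / 3.400 = 365 nm.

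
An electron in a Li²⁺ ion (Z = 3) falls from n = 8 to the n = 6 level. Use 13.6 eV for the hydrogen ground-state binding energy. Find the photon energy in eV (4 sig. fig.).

The Bohr energies scale as Z², so for Z = 3: E_n = −122.4/n² eV.
E_8 = −122.4/64 = −1.913 eV and E_6 = −122.4/36 = −3.400 eV.
The photon energy is |E_8 − E_6| = 1.488 eV.

1.488 eV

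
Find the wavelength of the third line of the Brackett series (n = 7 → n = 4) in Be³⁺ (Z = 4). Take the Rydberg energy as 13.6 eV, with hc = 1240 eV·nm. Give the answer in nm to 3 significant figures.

The Brackett series terminates on n_f = 4; the third line has n_i = 4+3 = 7.
ΔE = 217.6 × (1/4² − 1/7²) = 9.159 eV.
λ = 1240 / 9.159 = 135 nm.

135 nm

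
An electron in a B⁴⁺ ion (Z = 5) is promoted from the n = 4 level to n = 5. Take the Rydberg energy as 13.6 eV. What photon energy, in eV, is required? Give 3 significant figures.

The Bohr energies scale as Z², so for Z = 5: E_n = −340.0/n² eV.
E_5 = −340.0/25 = −13.60 eV and E_4 = −340.0/16 = −21.25 eV.
The photon energy is |E_5 − E_4| = 7.65 eV.

7.65 eV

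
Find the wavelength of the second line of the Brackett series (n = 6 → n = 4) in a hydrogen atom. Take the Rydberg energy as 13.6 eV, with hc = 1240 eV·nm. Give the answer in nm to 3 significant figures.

2630 nm

The Brackett series terminates on n_f = 4; the second line has n_i = 4+2 = 6.
ΔE = 13.60 × (1/4² − 1/6²) = 0.4722 eV.
λ = 1240 / 0.4722 = 2630 nm.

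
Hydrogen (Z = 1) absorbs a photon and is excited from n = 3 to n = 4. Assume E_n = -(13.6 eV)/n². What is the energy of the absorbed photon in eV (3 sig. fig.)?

0.661 eV

E_4 = −13.60/16 = −0.8500 eV and E_3 = −13.60/9 = −1.511 eV.
The photon energy is |E_4 − E_3| = 0.661 eV.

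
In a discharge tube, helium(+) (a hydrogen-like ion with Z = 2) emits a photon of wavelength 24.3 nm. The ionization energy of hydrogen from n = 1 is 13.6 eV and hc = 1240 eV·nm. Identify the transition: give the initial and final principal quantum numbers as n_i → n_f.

The photon energy is ΔE = hc/λ = 1240 / 24.3 = 51.03 eV.
With Z = 2, ΔE = 54.40 × (1/n_f² − 1/n_i²), so 1/n_f² − 1/n_i² = 0.9380.
Trying n_f = 1 gives 1/n_i² = 0.06197, i.e. n_i ≈ 4; this pair matches.

n_i = 4, n_f = 1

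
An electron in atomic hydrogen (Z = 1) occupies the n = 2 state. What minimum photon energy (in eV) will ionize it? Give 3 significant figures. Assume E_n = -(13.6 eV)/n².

E_2 = −13.60/4 = −3.40 eV, so ionization (to E = 0) requires 3.40 eV.

3.40 eV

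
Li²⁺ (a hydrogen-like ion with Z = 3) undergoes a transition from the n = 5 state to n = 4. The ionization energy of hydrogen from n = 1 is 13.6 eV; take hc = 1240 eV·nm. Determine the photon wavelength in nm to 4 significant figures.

450.3 nm

For Z = 3 the level energies scale as Z², so the effective Rydberg energy is 13.6 × 9 = 122.4 eV.
ΔE = 122.4 × (1/4² − 1/5²) = 122.4 × 0.02250 = 2.754 eV.
λ = hc/ΔE = 1240 / 2.754 = 450.3 nm.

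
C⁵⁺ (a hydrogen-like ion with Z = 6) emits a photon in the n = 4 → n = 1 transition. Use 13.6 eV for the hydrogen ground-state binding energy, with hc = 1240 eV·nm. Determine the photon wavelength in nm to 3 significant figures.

For Z = 6 the level energies scale as Z², so the effective Rydberg energy is 13.6 × 36 = 489.6 eV.
ΔE = 489.6 × (1/1² − 1/4²) = 489.6 × 0.9375 = 459.0 eV.
λ = hc/ΔE = 1240 / 459.0 = 2.70 nm.

2.70 nm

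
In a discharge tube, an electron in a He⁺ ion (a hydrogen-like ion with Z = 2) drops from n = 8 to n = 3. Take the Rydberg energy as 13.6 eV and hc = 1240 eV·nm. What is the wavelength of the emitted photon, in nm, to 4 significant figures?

For Z = 2 the level energies scale as Z², so the effective Rydberg energy is 13.6 × 4 = 54.40 eV.
ΔE = 54.40 × (1/3² − 1/8²) = 54.40 × 0.09549 = 5.194 eV.
λ = hc/ΔE = 1240 / 5.194 = 238.7 nm.

238.7 nm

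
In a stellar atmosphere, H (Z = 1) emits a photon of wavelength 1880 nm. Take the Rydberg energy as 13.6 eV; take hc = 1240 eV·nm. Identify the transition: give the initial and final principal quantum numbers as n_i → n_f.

n_i = 4, n_f = 3

The photon energy is ΔE = hc/λ = 1240 / 1880 = 0.6596 eV.
With Z = 1, ΔE = 13.60 × (1/n_f² − 1/n_i²), so 1/n_f² − 1/n_i² = 0.04850.
Trying n_f = 3 gives 1/n_i² = 0.06261, i.e. n_i ≈ 4; this pair matches.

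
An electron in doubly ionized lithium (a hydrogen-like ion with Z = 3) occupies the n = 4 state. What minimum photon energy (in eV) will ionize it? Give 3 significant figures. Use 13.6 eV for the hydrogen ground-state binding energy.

E_n = −13.6 Z²/n² = −122.4/n² eV for Z = 3.
E_4 = −122.4/16 = −7.65 eV, so ionization (to E = 0) requires 7.65 eV.

7.65 eV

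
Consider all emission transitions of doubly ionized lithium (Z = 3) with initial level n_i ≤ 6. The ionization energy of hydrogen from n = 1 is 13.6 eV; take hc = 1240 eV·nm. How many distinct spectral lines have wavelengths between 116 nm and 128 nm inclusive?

1

Enumerate all n_i → n_f pairs with 1 ≤ n_f < n_i ≤ 6 and compute λ = 1240 / [13.6·9·(1/n_f² − 1/n_i²)].
Lines falling in [116, 128] nm: 6→3 (121.6 nm).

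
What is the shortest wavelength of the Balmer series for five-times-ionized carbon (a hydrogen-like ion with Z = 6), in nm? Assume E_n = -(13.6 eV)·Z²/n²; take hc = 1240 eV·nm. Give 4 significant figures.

10.13 nm

The Balmer series has lower level n_f = 2; the series limit corresponds to n_i → ∞.
ΔE_max = 13.6 × 36 / 2² = 122.4 eV.
λ_min = 1240 / 122.4 = 10.13 nm.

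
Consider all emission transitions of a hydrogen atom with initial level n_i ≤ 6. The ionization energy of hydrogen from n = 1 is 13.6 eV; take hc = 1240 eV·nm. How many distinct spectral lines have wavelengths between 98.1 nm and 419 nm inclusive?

Enumerate all n_i → n_f pairs with 1 ≤ n_f < n_i ≤ 6 and compute λ = 1240 / [13.6·1·(1/n_f² − 1/n_i²)].
Lines falling in [98.1, 419] nm: 3→1 (102.6 nm), 2→1 (121.6 nm), 6→2 (410.3 nm).

3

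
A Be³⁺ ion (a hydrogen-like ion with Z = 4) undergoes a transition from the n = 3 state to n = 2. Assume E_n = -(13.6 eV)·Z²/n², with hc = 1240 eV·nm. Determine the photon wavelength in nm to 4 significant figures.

41.03 nm

For Z = 4 the level energies scale as Z², so the effective Rydberg energy is 13.6 × 16 = 217.6 eV.
ΔE = 217.6 × (1/2² − 1/3²) = 217.6 × 0.1389 = 30.22 eV.
λ = hc/ΔE = 1240 / 30.22 = 41.03 nm.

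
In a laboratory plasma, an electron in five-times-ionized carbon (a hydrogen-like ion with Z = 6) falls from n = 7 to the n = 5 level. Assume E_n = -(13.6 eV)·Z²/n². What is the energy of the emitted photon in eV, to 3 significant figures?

The Bohr energies scale as Z², so for Z = 6: E_n = −489.6/n² eV.
E_7 = −489.6/49 = −9.992 eV and E_5 = −489.6/25 = −19.58 eV.
The photon energy is |E_7 − E_5| = 9.59 eV.

9.59 eV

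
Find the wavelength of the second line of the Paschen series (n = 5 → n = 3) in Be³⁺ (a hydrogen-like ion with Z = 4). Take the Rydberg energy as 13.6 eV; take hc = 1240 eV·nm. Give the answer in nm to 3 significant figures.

The Paschen series terminates on n_f = 3; the second line has n_i = 3+2 = 5.
ΔE = 217.6 × (1/3² − 1/5²) = 15.47 eV.
λ = 1240 / 15.47 = 80.1 nm.

80.1 nm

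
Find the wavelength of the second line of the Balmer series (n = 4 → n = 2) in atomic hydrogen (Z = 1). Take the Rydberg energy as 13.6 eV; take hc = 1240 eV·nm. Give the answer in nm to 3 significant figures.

486 nm

The Balmer series terminates on n_f = 2; the second line has n_i = 2+2 = 4.
ΔE = 13.60 × (1/2² − 1/4²) = 2.550 eV.
λ = 1240 / 2.550 = 486 nm.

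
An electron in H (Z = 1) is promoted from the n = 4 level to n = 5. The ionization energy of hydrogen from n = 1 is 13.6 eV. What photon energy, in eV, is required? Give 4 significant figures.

0.3060 eV

E_5 = −13.60/25 = −0.5440 eV and E_4 = −13.60/16 = −0.8500 eV.
The photon energy is |E_5 − E_4| = 0.3060 eV.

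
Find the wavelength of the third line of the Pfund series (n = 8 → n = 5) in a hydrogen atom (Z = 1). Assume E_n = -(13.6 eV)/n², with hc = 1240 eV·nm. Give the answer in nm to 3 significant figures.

The Pfund series terminates on n_f = 5; the third line has n_i = 5+3 = 8.
ΔE = 13.60 × (1/5² − 1/8²) = 0.3315 eV.
λ = 1240 / 0.3315 = 3740 nm.

3740 nm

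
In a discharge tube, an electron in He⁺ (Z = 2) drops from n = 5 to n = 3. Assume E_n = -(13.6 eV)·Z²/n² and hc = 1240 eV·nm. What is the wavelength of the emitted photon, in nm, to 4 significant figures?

For Z = 2 the level energies scale as Z², so the effective Rydberg energy is 13.6 × 4 = 54.40 eV.
ΔE = 54.40 × (1/3² − 1/5²) = 54.40 × 0.07111 = 3.868 eV.
λ = hc/ΔE = 1240 / 3.868 = 320.5 nm.

320.5 nm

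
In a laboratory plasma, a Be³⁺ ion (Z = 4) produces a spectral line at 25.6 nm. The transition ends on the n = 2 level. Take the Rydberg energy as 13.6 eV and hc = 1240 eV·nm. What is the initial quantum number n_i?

The photon energy is ΔE = hc/λ = 1240 / 25.6 = 48.44 eV.
With Z = 4, ΔE = 217.6 × (1/n_f² − 1/n_i²), so 1/n_f² − 1/n_i² = 0.2226.
With n_f = 2: 1/n_i² = 1/4 − 0.2226 = 0.02740, so n_i ≈ 6.04.

n_i = 6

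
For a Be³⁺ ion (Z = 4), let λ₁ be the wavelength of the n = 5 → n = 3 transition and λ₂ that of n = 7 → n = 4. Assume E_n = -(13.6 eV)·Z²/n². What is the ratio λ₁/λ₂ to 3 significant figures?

λ ∝ 1/ΔE ∝ 1/(1/n_f² − 1/n_i²), and the Z² and hc factors cancel in the ratio.
λ₁/λ₂ = (1/4² − 1/7²)/(1/3² − 1/5²) = 0.04209/0.07111 = 0.592.

0.592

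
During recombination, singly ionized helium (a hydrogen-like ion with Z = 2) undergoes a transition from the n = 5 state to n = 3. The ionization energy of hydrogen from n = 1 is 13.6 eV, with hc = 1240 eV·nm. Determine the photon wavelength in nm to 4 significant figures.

For Z = 2 the level energies scale as Z², so the effective Rydberg energy is 13.6 × 4 = 54.40 eV.
ΔE = 54.40 × (1/3² − 1/5²) = 54.40 × 0.07111 = 3.868 eV.
λ = hc/ΔE = 1240 / 3.868 = 320.5 nm.

320.5 nm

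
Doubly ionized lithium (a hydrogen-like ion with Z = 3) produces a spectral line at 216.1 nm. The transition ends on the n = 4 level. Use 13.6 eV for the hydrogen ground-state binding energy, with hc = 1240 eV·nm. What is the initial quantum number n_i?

n_i = 8

The photon energy is ΔE = hc/λ = 1240 / 216.1 = 5.738 eV.
With Z = 3, ΔE = 122.4 × (1/n_f² − 1/n_i²), so 1/n_f² − 1/n_i² = 0.04688.
With n_f = 4: 1/n_i² = 1/16 − 0.04688 = 0.01562, so n_i ≈ 8.00.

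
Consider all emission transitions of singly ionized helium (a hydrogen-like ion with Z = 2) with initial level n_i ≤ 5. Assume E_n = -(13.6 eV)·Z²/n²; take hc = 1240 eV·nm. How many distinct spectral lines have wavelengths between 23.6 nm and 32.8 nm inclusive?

4

Enumerate all n_i → n_f pairs with 1 ≤ n_f < n_i ≤ 5 and compute λ = 1240 / [13.6·4·(1/n_f² − 1/n_i²)].
Lines falling in [23.6, 32.8] nm: 5→1 (23.74 nm), 4→1 (24.31 nm), 3→1 (25.64 nm), 2→1 (30.39 nm).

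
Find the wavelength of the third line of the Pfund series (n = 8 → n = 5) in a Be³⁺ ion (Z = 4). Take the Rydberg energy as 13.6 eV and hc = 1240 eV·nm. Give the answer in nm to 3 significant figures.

The Pfund series terminates on n_f = 5; the third line has n_i = 5+3 = 8.
ΔE = 217.6 × (1/5² − 1/8²) = 5.304 eV.
λ = 1240 / 5.304 = 234 nm.

234 nm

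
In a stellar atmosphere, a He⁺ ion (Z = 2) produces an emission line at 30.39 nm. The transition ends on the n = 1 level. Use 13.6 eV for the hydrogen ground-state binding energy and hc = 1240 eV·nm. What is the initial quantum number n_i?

The photon energy is ΔE = hc/λ = 1240 / 30.39 = 40.80 eV.
With Z = 2, ΔE = 54.40 × (1/n_f² − 1/n_i²), so 1/n_f² − 1/n_i² = 0.7501.
With n_f = 1: 1/n_i² = 1/1 − 0.7501 = 0.2499, so n_i ≈ 2.00.

n_i = 2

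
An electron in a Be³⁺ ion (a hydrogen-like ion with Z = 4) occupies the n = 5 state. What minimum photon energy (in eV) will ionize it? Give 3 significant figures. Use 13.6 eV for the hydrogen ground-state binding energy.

8.70 eV

E_n = −13.6 Z²/n² = −217.6/n² eV for Z = 4.
E_5 = −217.6/25 = −8.70 eV, so ionization (to E = 0) requires 8.70 eV.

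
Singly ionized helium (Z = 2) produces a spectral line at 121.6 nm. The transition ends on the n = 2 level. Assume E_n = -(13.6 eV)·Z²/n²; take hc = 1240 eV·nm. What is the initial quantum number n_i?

The photon energy is ΔE = hc/λ = 1240 / 121.6 = 10.20 eV.
With Z = 2, ΔE = 54.40 × (1/n_f² − 1/n_i²), so 1/n_f² − 1/n_i² = 0.1875.
With n_f = 2: 1/n_i² = 1/4 − 0.1875 = 0.06255, so n_i ≈ 4.00.

n_i = 4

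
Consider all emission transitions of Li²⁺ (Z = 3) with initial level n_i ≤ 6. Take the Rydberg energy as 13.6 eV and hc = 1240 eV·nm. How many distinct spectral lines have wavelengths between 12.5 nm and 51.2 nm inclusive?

3

Enumerate all n_i → n_f pairs with 1 ≤ n_f < n_i ≤ 6 and compute λ = 1240 / [13.6·9·(1/n_f² − 1/n_i²)].
Lines falling in [12.5, 51.2] nm: 2→1 (13.51 nm), 6→2 (45.59 nm), 5→2 (48.24 nm).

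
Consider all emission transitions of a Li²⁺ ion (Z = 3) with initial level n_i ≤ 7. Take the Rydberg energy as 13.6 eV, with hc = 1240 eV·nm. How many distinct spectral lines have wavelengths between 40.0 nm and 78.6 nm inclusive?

Enumerate all n_i → n_f pairs with 1 ≤ n_f < n_i ≤ 7 and compute λ = 1240 / [13.6·9·(1/n_f² − 1/n_i²)].
Lines falling in [40.0, 78.6] nm: 7→2 (44.12 nm), 6→2 (45.59 nm), 5→2 (48.24 nm), 4→2 (54.03 nm), 3→2 (72.94 nm).

5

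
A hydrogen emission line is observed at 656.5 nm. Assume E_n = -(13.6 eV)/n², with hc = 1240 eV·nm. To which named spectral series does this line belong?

ΔE = 1240/656.5 = 1.889 eV.
This matches 13.6 × (1/2² − 1/3²), so n_f = 2: the Balmer series.

Balmer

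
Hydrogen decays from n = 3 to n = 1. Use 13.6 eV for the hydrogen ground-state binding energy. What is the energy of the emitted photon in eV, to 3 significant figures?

E_3 = −13.60/9 = −1.511 eV and E_1 = −13.60/1 = −13.60 eV.
The photon energy is |E_3 − E_1| = 12.1 eV.

12.1 eV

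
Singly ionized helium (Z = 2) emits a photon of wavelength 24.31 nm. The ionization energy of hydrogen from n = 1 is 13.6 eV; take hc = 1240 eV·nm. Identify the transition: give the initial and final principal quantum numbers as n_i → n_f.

n_i = 4, n_f = 1

The photon energy is ΔE = hc/λ = 1240 / 24.31 = 51.01 eV.
With Z = 2, ΔE = 54.40 × (1/n_f² − 1/n_i²), so 1/n_f² − 1/n_i² = 0.9376.
Trying n_f = 1 gives 1/n_i² = 0.06236, i.e. n_i ≈ 4; this pair matches.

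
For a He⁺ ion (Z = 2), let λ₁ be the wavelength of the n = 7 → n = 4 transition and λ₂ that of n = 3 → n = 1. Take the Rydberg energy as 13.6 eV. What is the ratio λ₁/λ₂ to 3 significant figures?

λ ∝ 1/ΔE ∝ 1/(1/n_f² − 1/n_i²), and the Z² and hc factors cancel in the ratio.
λ₁/λ₂ = (1/1² − 1/3²)/(1/4² − 1/7²) = 0.8889/0.04209 = 21.1.

21.1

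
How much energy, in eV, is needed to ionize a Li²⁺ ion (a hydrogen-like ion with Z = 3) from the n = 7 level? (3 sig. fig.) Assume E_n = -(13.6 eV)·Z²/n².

E_n = −13.6 Z²/n² = −122.4/n² eV for Z = 3.
E_7 = −122.4/49 = −2.50 eV, so ionization (to E = 0) requires 2.50 eV.

2.50 eV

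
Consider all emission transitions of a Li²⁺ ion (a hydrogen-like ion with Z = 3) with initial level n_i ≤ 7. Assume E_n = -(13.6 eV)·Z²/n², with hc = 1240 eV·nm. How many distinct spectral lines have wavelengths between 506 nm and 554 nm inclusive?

1

Enumerate all n_i → n_f pairs with 1 ≤ n_f < n_i ≤ 7 and compute λ = 1240 / [13.6·9·(1/n_f² − 1/n_i²)].
Lines falling in [506, 554] nm: 7→5 (517.1 nm).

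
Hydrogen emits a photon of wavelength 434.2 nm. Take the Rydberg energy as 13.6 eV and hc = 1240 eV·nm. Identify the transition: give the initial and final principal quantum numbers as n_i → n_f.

The photon energy is ΔE = hc/λ = 1240 / 434.2 = 2.856 eV.
With Z = 1, ΔE = 13.60 × (1/n_f² − 1/n_i²), so 1/n_f² − 1/n_i² = 0.2100.
Trying n_f = 2 gives 1/n_i² = 0.04001, i.e. n_i ≈ 5; this pair matches.

n_i = 5, n_f = 2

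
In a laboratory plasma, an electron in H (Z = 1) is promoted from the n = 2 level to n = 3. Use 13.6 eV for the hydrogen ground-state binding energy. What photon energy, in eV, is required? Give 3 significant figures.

E_3 = −13.60/9 = −1.511 eV and E_2 = −13.60/4 = −3.400 eV.
The photon energy is |E_3 − E_2| = 1.89 eV.

1.89 eV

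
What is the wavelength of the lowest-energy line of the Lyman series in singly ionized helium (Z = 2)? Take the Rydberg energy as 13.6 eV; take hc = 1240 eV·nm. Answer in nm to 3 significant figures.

The Lyman series terminates on n_f = 1; the first line has n_i = 1+1 = 2.
ΔE = 54.40 × (1/1² − 1/2²) = 40.80 eV.
λ = 1240 / 40.80 = 30.4 nm.

30.4 nm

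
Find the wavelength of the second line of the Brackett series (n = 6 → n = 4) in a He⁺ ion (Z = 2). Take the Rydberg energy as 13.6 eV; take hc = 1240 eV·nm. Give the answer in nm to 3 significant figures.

656 nm

The Brackett series terminates on n_f = 4; the second line has n_i = 4+2 = 6.
ΔE = 54.40 × (1/4² − 1/6²) = 1.889 eV.
λ = 1240 / 1.889 = 656 nm.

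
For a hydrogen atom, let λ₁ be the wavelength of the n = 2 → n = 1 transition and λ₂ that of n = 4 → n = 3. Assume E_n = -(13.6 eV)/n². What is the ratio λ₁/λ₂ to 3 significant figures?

0.0648

λ ∝ 1/ΔE ∝ 1/(1/n_f² − 1/n_i²), and the Z² and hc factors cancel in the ratio.
λ₁/λ₂ = (1/3² − 1/4²)/(1/1² − 1/2²) = 0.04861/0.7500 = 0.0648.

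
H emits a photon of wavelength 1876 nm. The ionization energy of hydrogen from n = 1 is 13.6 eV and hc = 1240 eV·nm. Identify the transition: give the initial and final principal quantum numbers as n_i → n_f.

The photon energy is ΔE = hc/λ = 1240 / 1876 = 0.6610 eV.
With Z = 1, ΔE = 13.60 × (1/n_f² − 1/n_i²), so 1/n_f² − 1/n_i² = 0.04860.
Trying n_f = 3 gives 1/n_i² = 0.06251, i.e. n_i ≈ 4; this pair matches.

n_i = 4, n_f = 3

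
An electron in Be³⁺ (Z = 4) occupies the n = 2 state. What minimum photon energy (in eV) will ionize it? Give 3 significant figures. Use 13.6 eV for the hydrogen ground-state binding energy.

E_n = −13.6 Z²/n² = −217.6/n² eV for Z = 4.
E_2 = −217.6/4 = −54.4 eV, so ionization (to E = 0) requires 54.4 eV.

54.4 eV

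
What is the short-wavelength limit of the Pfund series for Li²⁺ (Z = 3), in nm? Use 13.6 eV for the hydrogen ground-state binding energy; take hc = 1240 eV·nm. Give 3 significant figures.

The Pfund series has lower level n_f = 5; the series limit corresponds to n_i → ∞.
ΔE_max = 13.6 × 9 / 5² = 4.896 eV.
λ_min = 1240 / 4.896 = 253 nm.

253 nm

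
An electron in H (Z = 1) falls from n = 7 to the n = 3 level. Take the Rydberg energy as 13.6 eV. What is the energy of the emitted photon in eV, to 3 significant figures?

E_7 = −13.60/49 = −0.2776 eV and E_3 = −13.60/9 = −1.511 eV.
The photon energy is |E_7 − E_3| = 1.23 eV.

1.23 eV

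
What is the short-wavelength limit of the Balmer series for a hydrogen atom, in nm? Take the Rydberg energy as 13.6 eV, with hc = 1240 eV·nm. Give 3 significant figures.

365 nm

The Balmer series has lower level n_f = 2; the series limit corresponds to n_i → ∞.
ΔE_max = 13.6 × 1 / 2² = 3.400 eV.
λ_min = 1240 / 3.400 = 365 nm.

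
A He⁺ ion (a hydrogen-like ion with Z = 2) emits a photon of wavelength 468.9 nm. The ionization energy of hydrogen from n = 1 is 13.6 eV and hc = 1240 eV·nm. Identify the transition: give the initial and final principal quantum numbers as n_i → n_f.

n_i = 4, n_f = 3

The photon energy is ΔE = hc/λ = 1240 / 468.9 = 2.644 eV.
With Z = 2, ΔE = 54.40 × (1/n_f² − 1/n_i²), so 1/n_f² − 1/n_i² = 0.04861.
Trying n_f = 3 gives 1/n_i² = 0.06250, i.e. n_i ≈ 4; this pair matches.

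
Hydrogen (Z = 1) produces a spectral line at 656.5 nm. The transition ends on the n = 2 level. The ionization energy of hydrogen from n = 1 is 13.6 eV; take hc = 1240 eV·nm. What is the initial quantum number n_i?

The photon energy is ΔE = hc/λ = 1240 / 656.5 = 1.889 eV.
With Z = 1, ΔE = 13.60 × (1/n_f² − 1/n_i²), so 1/n_f² − 1/n_i² = 0.1389.
With n_f = 2: 1/n_i² = 1/4 − 0.1389 = 0.1111, so n_i ≈ 3.00.

n_i = 3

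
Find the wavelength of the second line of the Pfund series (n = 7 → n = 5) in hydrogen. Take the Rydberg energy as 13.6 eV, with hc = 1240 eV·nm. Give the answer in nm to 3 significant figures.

4650 nm

The Pfund series terminates on n_f = 5; the second line has n_i = 5+2 = 7.
ΔE = 13.60 × (1/5² − 1/7²) = 0.2664 eV.
λ = 1240 / 0.2664 = 4650 nm.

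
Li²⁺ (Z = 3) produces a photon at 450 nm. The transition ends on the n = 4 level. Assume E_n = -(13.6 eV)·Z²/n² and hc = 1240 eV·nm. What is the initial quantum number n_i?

n_i = 5

The photon energy is ΔE = hc/λ = 1240 / 450 = 2.756 eV.
With Z = 3, ΔE = 122.4 × (1/n_f² − 1/n_i²), so 1/n_f² − 1/n_i² = 0.02251.
With n_f = 4: 1/n_i² = 1/16 − 0.02251 = 0.03999, so n_i ≈ 5.00.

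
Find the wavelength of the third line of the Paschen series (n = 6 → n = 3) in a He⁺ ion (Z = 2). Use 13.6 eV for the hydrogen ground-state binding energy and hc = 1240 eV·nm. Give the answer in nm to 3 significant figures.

The Paschen series terminates on n_f = 3; the third line has n_i = 3+3 = 6.
ΔE = 54.40 × (1/3² − 1/6²) = 4.533 eV.
λ = 1240 / 4.533 = 274 nm.

274 nm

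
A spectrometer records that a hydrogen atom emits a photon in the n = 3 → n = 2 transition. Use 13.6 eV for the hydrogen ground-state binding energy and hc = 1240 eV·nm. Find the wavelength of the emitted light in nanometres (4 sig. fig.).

656.5 nm

ΔE = 13.60 × (1/2² − 1/3²) = 13.60 × 0.1389 = 1.889 eV.
λ = hc/ΔE = 1240 / 1.889 = 656.5 nm.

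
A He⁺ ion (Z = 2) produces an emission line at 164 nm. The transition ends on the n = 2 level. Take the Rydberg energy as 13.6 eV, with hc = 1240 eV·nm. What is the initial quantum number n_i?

n_i = 3

The photon energy is ΔE = hc/λ = 1240 / 164 = 7.561 eV.
With Z = 2, ΔE = 54.40 × (1/n_f² − 1/n_i²), so 1/n_f² − 1/n_i² = 0.1390.
With n_f = 2: 1/n_i² = 1/4 − 0.1390 = 0.1110, so n_i ≈ 3.00.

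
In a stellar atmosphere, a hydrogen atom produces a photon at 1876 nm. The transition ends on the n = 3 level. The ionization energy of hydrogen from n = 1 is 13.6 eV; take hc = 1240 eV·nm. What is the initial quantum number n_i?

The photon energy is ΔE = hc/λ = 1240 / 1876 = 0.6610 eV.
With Z = 1, ΔE = 13.60 × (1/n_f² − 1/n_i²), so 1/n_f² − 1/n_i² = 0.04860.
With n_f = 3: 1/n_i² = 1/9 − 0.04860 = 0.06251, so n_i ≈ 4.00.

n_i = 4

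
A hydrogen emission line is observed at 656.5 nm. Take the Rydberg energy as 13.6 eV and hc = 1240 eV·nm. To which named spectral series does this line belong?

Balmer

ΔE = 1240/656.5 = 1.889 eV.
This matches 13.6 × (1/2² − 1/3²), so n_f = 2: the Balmer series.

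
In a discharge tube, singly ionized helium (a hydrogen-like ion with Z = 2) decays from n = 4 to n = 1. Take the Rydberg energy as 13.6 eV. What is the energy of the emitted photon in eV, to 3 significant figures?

51.0 eV

The Bohr energies scale as Z², so for Z = 2: E_n = −54.40/n² eV.
E_4 = −54.40/16 = −3.400 eV and E_1 = −54.40/1 = −54.40 eV.
The photon energy is |E_4 − E_1| = 51.0 eV.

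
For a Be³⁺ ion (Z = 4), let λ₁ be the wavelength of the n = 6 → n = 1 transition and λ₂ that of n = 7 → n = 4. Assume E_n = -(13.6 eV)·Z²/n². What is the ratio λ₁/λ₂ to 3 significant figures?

0.0433

λ ∝ 1/ΔE ∝ 1/(1/n_f² − 1/n_i²), and the Z² and hc factors cancel in the ratio.
λ₁/λ₂ = (1/4² − 1/7²)/(1/1² − 1/6²) = 0.04209/0.9722 = 0.0433.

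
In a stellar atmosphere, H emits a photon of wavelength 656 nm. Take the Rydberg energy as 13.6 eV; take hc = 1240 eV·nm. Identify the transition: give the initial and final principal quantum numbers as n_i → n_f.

The photon energy is ΔE = hc/λ = 1240 / 656 = 1.890 eV.
With Z = 1, ΔE = 13.60 × (1/n_f² − 1/n_i²), so 1/n_f² − 1/n_i² = 0.1390.
Trying n_f = 2 gives 1/n_i² = 0.1110, i.e. n_i ≈ 3; this pair matches.

n_i = 3, n_f = 2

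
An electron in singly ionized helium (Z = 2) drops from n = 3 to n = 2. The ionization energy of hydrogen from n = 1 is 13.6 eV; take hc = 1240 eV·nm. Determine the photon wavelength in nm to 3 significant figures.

For Z = 2 the level energies scale as Z², so the effective Rydberg energy is 13.6 × 4 = 54.40 eV.
ΔE = 54.40 × (1/2² − 1/3²) = 54.40 × 0.1389 = 7.556 eV.
λ = hc/ΔE = 1240 / 7.556 = 164 nm.

164 nm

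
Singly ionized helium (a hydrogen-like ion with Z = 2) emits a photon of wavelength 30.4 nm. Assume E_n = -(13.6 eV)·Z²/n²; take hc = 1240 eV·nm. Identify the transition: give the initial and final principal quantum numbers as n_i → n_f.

n_i = 2, n_f = 1

The photon energy is ΔE = hc/λ = 1240 / 30.4 = 40.79 eV.
With Z = 2, ΔE = 54.40 × (1/n_f² − 1/n_i²), so 1/n_f² − 1/n_i² = 0.7498.
Trying n_f = 1 gives 1/n_i² = 0.2502, i.e. n_i ≈ 2; this pair matches.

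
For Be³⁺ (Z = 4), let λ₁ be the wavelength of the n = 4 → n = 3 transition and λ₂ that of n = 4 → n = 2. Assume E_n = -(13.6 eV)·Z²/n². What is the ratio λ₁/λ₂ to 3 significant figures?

λ ∝ 1/ΔE ∝ 1/(1/n_f² − 1/n_i²), and the Z² and hc factors cancel in the ratio.
λ₁/λ₂ = (1/2² − 1/4²)/(1/3² − 1/4²) = 0.1875/0.04861 = 3.86.

3.86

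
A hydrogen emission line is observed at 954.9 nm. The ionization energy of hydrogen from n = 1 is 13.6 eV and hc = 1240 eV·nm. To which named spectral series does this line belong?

Paschen

ΔE = 1240/954.9 = 1.299 eV.
This matches 13.6 × (1/3² − 1/8²), so n_f = 3: the Paschen series.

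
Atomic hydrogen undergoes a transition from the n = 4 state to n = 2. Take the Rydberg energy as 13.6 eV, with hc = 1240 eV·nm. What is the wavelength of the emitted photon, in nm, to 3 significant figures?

ΔE = 13.60 × (1/2² − 1/4²) = 13.60 × 0.1875 = 2.550 eV.
λ = hc/ΔE = 1240 / 2.550 = 486 nm.
This line belongs to the Balmer series.

486 nm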